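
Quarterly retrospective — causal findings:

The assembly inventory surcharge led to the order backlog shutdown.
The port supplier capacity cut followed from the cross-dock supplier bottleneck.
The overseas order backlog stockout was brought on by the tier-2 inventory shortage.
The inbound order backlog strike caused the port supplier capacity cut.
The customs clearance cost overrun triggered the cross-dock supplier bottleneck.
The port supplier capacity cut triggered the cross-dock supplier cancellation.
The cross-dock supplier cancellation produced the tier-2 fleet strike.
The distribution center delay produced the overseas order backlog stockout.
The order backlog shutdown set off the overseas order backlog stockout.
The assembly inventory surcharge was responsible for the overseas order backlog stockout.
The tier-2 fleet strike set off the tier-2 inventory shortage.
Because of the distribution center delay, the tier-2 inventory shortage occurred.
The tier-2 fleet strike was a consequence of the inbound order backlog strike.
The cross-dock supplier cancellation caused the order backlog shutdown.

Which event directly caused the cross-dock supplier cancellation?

the port supplier capacity cut

Upstream contributors include the customs clearance cost overrun, the cross-dock supplier bottleneck, the inbound order backlog strike, but only the port supplier capacity cut feeds directly into the cross-dock supplier cancellation.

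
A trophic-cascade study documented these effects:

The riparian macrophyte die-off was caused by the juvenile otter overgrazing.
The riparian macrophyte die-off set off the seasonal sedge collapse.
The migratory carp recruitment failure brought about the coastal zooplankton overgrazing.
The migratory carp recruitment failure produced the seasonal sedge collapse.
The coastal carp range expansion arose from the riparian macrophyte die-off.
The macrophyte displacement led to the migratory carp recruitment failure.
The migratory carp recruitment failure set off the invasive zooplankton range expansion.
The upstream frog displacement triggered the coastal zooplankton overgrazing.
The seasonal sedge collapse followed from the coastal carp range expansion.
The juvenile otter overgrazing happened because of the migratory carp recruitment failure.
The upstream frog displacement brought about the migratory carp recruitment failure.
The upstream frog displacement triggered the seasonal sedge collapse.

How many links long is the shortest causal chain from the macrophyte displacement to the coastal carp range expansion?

4

Shortest chain: the macrophyte displacement → the migratory carp recruitment failure → the juvenile otter overgrazing → the riparian macrophyte die-off → the coastal carp range expansion.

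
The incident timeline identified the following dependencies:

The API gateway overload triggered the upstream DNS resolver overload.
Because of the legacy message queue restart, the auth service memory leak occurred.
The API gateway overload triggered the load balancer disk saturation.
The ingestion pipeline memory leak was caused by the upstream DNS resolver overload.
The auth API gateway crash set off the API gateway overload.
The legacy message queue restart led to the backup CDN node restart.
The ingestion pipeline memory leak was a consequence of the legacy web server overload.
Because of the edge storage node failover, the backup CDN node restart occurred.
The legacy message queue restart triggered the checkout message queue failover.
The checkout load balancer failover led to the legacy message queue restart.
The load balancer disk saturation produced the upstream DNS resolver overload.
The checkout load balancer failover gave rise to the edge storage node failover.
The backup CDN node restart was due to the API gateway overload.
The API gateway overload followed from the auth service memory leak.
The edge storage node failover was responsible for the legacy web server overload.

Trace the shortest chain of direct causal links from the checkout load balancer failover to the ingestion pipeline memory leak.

the checkout load balancer failover → the edge storage node failover → the legacy web server overload → the ingestion pipeline memory leak

the checkout load balancer failover → the edge storage node failover
the edge storage node failover → the legacy web server overload
the legacy web server overload → the ingestion pipeline memory leak
Length: 3 steps.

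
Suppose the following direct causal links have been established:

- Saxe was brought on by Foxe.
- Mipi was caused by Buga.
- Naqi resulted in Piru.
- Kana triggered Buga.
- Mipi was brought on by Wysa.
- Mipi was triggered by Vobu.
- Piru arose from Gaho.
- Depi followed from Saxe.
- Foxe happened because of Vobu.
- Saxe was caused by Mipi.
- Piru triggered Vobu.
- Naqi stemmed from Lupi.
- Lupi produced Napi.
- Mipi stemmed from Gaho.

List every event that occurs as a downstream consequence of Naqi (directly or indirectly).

Depi, Foxe, Mipi, Piru, Saxe, Vobu

Direct effects: Piru.
2 steps out: Vobu.
3 steps out: Foxe, Mipi.
4 steps out: Saxe.
5 steps out: Depi.
Not reachable from it: Gaho, Kana, Lupi, Buga, Napi, Wysa.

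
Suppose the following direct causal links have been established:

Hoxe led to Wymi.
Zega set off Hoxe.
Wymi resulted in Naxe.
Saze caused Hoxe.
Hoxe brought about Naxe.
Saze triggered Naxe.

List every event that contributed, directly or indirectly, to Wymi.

Immediate cause of Wymi: Hoxe.
Further upstream: Zega, Saze.

Hoxe, Saze, Zega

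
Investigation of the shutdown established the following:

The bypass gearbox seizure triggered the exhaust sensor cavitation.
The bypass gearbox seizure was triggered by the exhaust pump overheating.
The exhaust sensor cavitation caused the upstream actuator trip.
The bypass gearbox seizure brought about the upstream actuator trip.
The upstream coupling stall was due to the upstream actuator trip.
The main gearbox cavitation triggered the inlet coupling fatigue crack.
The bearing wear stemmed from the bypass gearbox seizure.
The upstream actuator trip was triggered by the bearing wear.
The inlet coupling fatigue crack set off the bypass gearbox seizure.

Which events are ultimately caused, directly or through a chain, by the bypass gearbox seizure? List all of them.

Direct effects: the bearing wear, the exhaust sensor cavitation, the upstream actuator trip.
2 steps out: the upstream coupling stall.
Not reachable from it: the main gearbox cavitation, the inlet coupling fatigue crack, the exhaust pump overheating.

the bearing wear, the exhaust sensor cavitation, the upstream actuator trip, the upstream coupling stall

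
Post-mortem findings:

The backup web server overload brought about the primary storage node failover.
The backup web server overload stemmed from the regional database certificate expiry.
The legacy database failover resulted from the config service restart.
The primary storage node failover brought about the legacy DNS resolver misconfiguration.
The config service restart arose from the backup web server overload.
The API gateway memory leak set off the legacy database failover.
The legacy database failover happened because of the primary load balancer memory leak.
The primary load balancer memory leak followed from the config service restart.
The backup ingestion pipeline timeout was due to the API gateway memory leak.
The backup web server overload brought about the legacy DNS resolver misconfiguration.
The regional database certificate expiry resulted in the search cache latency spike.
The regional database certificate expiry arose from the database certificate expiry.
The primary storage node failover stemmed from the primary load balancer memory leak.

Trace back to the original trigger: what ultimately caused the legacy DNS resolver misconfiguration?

the database certificate expiry

Tracing upstream from the legacy DNS resolver misconfiguration: the legacy DNS resolver misconfiguration ← the backup web server overload ← the regional database certificate expiry ← the database certificate expiry.
The database certificate expiry has no stated cause, so it is the root.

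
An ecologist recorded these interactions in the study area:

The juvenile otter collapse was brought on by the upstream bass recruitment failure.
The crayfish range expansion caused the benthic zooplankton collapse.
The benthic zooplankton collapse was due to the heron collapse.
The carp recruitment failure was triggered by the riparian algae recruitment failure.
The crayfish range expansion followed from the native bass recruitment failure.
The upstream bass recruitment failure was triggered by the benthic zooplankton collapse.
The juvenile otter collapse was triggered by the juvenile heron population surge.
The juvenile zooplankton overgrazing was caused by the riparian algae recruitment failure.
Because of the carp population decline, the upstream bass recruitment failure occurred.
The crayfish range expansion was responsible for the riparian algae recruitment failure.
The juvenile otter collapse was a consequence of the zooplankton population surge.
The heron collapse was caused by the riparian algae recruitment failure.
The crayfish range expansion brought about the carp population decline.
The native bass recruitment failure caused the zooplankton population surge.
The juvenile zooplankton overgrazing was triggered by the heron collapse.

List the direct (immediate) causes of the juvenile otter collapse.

the juvenile heron population surge, the upstream bass recruitment failure, the zooplankton population surge

Upstream contributors include the native bass recruitment failure, the crayfish range expansion, the riparian algae recruitment failure, the carp population decline, the heron collapse, the benthic zooplankton collapse, but only the juvenile heron population surge, the upstream bass recruitment failure, the zooplankton population surge feed directly into the juvenile otter collapse.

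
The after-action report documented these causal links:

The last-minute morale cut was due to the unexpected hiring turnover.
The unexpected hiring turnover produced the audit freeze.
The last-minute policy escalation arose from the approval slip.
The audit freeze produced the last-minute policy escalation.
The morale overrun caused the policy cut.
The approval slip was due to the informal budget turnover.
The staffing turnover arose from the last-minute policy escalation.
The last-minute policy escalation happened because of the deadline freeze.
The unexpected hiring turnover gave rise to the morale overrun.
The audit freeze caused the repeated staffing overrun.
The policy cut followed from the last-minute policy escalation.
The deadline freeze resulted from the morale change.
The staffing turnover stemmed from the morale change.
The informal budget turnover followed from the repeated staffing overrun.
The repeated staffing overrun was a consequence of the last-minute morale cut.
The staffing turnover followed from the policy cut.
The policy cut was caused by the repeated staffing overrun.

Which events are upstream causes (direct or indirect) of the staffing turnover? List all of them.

the approval slip, the audit freeze, the deadline freeze, the informal budget turnover, the last-minute morale cut, the last-minute policy escalation, the morale change, the morale overrun, the policy cut, the repeated staffing overrun, the unexpected hiring turnover

Immediate causes of the staffing turnover: the morale change, the last-minute policy escalation, the policy cut.
Further upstream: the unexpected hiring turnover, the morale overrun, the last-minute morale cut, the audit freeze, the repeated staffing overrun, the deadline freeze, the informal budget turnover, the approval slip.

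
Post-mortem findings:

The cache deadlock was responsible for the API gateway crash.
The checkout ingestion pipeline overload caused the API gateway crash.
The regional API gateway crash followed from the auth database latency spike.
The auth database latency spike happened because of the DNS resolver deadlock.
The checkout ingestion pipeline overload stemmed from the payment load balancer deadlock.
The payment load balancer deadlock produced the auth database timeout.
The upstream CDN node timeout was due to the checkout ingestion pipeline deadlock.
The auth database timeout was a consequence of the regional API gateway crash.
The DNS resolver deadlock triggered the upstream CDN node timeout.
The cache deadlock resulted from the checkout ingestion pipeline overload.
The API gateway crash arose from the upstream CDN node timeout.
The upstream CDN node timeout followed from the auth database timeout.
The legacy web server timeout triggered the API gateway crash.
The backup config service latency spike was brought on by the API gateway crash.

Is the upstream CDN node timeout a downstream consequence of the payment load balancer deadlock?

There is a causal chain: the payment load balancer deadlock → the auth database timeout → the upstream CDN node timeout.

Yes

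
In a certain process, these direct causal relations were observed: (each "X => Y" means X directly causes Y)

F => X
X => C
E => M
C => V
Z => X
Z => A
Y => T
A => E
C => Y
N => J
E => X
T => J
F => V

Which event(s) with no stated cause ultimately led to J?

Tracing upstream from J: J ← T ← Y ← C ← X ← F.
A separate upstream branch: J ← T ← Y ← C ← X ← Z.
A separate upstream branch: J ← N.
Each of those chain origins has no stated cause.

F, N, Z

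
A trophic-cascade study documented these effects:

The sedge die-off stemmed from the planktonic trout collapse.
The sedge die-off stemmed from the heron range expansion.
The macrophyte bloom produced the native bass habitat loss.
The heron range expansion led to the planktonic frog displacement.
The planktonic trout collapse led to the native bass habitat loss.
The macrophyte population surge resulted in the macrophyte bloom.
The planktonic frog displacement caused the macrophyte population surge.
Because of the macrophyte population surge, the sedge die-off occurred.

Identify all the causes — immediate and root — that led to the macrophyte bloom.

the heron range expansion, the macrophyte population surge, the planktonic frog displacement

Immediate cause of the macrophyte bloom: the macrophyte population surge.
Further upstream: the heron range expansion, the planktonic frog displacement.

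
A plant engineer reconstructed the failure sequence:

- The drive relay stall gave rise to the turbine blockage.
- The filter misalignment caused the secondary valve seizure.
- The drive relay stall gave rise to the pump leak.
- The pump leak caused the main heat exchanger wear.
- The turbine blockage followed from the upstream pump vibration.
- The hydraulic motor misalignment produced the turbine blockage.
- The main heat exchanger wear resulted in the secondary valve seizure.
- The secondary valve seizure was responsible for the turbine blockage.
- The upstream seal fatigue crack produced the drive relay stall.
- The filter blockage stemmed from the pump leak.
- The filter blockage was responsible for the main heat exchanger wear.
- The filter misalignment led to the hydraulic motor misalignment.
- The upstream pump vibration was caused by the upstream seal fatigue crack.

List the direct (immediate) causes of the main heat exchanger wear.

the filter blockage, the pump leak

Upstream contributors include the upstream seal fatigue crack, the drive relay stall, but only the filter blockage, the pump leak feed directly into the main heat exchanger wear.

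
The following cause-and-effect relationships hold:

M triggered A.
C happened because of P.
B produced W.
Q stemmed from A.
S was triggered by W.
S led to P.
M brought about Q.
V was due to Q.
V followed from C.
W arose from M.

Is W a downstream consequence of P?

No

P leads to C, V; W is not among them.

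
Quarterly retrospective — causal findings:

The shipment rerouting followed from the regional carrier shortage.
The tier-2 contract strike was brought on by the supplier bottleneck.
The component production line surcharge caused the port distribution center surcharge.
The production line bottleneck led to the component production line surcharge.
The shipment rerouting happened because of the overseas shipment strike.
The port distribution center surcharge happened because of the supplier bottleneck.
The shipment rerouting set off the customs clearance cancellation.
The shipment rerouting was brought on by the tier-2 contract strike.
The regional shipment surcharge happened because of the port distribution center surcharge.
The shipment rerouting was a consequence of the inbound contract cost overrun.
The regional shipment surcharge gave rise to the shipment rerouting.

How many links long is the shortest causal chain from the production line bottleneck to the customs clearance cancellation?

Shortest chain: the production line bottleneck → the component production line surcharge → the port distribution center surcharge → the regional shipment surcharge → the shipment rerouting → the customs clearance cancellation.

5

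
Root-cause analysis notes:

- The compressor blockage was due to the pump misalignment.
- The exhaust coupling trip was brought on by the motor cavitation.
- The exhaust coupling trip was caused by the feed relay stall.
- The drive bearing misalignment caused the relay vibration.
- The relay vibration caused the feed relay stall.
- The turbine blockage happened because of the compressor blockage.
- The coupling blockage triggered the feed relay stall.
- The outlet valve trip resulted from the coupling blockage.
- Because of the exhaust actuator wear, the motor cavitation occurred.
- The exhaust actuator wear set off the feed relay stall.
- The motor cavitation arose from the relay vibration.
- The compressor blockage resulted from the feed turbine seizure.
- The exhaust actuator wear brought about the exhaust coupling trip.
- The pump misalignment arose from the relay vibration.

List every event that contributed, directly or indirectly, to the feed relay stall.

Immediate causes of the feed relay stall: the coupling blockage, the exhaust actuator wear, the relay vibration.
Further upstream: the drive bearing misalignment.

the coupling blockage, the drive bearing misalignment, the exhaust actuator wear, the relay vibration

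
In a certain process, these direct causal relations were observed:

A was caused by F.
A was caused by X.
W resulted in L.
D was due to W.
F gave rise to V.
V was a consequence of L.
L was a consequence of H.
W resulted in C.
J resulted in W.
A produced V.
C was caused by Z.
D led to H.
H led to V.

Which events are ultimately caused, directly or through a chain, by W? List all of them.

C, D, H, L, V

Direct effects: C, D, L.
2 steps out: H, V.
Not reachable from it: X, J, Z, F, A.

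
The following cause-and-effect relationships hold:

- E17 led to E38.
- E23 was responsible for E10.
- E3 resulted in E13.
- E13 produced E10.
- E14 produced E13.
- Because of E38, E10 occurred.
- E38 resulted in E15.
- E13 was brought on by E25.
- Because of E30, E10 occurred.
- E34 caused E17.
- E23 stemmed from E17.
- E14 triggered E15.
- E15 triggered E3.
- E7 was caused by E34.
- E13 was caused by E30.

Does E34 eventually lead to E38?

Yes

There is a causal chain: E34 → E17 → E38.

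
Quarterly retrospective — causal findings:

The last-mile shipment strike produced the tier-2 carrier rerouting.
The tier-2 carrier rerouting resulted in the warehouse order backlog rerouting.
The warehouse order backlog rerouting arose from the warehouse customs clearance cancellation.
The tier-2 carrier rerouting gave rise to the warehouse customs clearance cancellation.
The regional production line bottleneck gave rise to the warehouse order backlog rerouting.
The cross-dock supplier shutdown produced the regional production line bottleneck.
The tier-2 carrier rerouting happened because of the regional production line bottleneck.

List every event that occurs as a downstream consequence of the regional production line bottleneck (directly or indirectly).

Direct effects: the tier-2 carrier rerouting, the warehouse order backlog rerouting.
2 steps out: the warehouse customs clearance cancellation.
Not reachable from it: the cross-dock supplier shutdown, the last-mile shipment strike.

the tier-2 carrier rerouting, the warehouse customs clearance cancellation, the warehouse order backlog rerouting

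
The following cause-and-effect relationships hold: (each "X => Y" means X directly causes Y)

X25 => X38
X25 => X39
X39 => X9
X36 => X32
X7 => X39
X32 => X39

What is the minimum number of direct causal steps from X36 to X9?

Shortest chain: X36 → X32 → X39 → X9.

3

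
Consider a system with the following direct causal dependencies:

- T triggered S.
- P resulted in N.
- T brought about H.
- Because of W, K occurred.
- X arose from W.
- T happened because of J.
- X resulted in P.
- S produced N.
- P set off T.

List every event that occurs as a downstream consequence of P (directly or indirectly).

Direct effects: T, N.
2 steps out: S, H.
Not reachable from it: W, K, J, X.

H, N, S, T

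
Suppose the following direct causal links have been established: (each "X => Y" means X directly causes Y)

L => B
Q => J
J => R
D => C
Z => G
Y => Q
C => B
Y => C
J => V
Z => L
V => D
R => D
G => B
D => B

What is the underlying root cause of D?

Y

Tracing upstream from D: D ← V ← J ← Q ← Y.
Y has no stated cause, so it is the root.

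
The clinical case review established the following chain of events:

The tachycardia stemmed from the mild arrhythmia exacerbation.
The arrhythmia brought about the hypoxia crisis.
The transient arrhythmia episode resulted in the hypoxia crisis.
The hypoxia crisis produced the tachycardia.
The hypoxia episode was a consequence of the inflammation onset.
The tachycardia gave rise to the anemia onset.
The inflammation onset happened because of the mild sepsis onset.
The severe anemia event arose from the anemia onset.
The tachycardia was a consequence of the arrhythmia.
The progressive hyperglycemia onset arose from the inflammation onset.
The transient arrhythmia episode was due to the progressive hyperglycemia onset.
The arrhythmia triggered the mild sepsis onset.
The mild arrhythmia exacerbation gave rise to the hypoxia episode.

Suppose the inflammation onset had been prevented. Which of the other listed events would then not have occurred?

Downstream of the inflammation onset: the progressive hyperglycemia onset, the hypoxia episode, the transient arrhythmia episode, the hypoxia crisis, the tachycardia, the anemia onset, the severe anemia event.
Of those, still caused via another path: the hypoxia episode, the hypoxia crisis, the tachycardia, the anemia onset, the severe anemia event.
The remainder have no surviving cause.

the progressive hyperglycemia onset, the transient arrhythmia episode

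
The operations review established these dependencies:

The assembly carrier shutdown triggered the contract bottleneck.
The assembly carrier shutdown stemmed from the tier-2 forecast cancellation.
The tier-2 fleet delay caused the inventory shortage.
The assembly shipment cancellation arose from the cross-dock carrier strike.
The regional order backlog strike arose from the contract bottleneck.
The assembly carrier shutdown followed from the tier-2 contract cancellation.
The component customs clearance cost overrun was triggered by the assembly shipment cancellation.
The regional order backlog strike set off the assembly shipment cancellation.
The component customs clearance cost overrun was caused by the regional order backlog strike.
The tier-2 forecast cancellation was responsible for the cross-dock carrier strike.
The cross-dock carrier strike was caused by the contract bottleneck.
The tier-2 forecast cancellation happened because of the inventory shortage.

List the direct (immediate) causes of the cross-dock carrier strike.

the contract bottleneck, the tier-2 forecast cancellation

Upstream contributors include the tier-2 contract cancellation, the tier-2 fleet delay, the inventory shortage, the assembly carrier shutdown, but only the contract bottleneck, the tier-2 forecast cancellation feed directly into the cross-dock carrier strike.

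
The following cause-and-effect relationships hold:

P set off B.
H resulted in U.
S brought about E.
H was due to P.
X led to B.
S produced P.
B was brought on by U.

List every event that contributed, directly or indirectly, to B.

Immediate causes of B: P, U, X.
Further upstream: S, H.

H, P, S, U, X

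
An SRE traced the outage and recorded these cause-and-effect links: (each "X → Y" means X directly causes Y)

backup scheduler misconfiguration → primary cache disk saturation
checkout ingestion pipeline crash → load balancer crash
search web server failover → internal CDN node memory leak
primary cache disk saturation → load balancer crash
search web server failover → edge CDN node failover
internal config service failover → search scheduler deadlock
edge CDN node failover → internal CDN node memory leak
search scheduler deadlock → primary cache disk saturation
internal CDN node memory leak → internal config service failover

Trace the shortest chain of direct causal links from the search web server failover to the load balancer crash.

the search web server failover → the internal CDN node memory leak
the internal CDN node memory leak → the internal config service failover
the internal config service failover → the search scheduler deadlock
the search scheduler deadlock → the primary cache disk saturation
the primary cache disk saturation → the load balancer crash
Length: 5 steps.

the search web server failover → the internal CDN node memory leak → the internal config service failover → the search scheduler deadlock → the primary cache disk saturation → the load balancer crash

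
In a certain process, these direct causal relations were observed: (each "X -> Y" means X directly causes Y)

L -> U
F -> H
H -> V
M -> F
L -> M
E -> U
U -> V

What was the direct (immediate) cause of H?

F

Upstream contributors include L, M, but only F feeds directly into H.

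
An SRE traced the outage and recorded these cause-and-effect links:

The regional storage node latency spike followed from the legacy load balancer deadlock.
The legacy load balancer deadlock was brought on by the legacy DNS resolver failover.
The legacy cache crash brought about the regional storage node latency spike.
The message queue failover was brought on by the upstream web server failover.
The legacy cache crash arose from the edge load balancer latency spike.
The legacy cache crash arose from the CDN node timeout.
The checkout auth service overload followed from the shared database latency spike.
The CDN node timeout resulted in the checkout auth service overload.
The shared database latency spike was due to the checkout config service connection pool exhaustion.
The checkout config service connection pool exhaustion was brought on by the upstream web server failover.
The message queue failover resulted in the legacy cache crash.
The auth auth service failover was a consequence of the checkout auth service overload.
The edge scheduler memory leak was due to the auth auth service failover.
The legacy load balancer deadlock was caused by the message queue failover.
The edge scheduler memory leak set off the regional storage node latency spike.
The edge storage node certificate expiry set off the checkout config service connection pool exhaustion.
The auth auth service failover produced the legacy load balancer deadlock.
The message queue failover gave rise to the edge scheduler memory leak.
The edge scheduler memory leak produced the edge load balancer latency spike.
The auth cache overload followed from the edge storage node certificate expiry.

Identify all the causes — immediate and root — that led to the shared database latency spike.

Immediate cause of the shared database latency spike: the checkout config service connection pool exhaustion.
Further upstream: the upstream web server failover, the edge storage node certificate expiry.

the checkout config service connection pool exhaustion, the edge storage node certificate expiry, the upstream web server failover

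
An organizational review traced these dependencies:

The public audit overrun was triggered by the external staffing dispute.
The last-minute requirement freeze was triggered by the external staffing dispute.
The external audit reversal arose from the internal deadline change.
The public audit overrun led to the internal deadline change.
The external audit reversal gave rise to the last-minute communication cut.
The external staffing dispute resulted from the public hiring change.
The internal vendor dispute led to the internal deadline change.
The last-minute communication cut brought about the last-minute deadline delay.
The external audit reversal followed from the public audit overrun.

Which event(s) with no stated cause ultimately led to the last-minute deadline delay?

the internal vendor dispute, the public hiring change

Tracing upstream from the last-minute deadline delay: the last-minute deadline delay ← the last-minute communication cut ← the external audit reversal ← the public audit overrun ← the external staffing dispute ← the public hiring change.
A separate upstream branch: the last-minute deadline delay ← the last-minute communication cut ← the external audit reversal ← the internal deadline change ← the internal vendor dispute.
Each of those chain origins has no stated cause.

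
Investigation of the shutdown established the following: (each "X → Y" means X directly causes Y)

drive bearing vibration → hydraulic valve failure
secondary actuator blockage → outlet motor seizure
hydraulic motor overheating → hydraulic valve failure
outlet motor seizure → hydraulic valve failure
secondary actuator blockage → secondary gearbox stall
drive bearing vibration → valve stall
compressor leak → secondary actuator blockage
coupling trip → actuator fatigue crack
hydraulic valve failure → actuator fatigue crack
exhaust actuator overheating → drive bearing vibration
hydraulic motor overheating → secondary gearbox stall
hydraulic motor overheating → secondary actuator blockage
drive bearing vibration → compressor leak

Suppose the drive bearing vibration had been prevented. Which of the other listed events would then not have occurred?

the compressor leak, the valve stall

Downstream of the drive bearing vibration: the compressor leak, the secondary actuator blockage, the valve stall, the secondary gearbox stall, the outlet motor seizure, the hydraulic valve failure, the actuator fatigue crack.
Of those, still caused via another path: the secondary actuator blockage, the secondary gearbox stall, the outlet motor seizure, the hydraulic valve failure, the actuator fatigue crack.
The remainder have no surviving cause.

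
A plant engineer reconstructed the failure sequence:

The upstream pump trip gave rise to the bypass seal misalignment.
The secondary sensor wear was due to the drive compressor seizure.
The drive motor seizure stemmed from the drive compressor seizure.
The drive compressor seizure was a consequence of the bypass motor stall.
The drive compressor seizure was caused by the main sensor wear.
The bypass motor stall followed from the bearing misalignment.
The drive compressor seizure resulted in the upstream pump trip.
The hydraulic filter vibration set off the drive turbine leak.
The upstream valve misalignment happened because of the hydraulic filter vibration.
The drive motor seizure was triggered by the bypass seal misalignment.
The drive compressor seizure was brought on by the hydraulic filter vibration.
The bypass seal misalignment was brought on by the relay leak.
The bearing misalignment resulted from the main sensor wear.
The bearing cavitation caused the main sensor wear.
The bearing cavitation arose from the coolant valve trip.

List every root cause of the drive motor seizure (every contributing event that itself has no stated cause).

Tracing upstream from the drive motor seizure: the drive motor seizure ← the drive compressor seizure ← the main sensor wear ← the bearing cavitation ← the coolant valve trip.
A separate upstream branch: the drive motor seizure ← the drive compressor seizure ← the hydraulic filter vibration.
A separate upstream branch: the drive motor seizure ← the bypass seal misalignment ← the relay leak.
Each of those chain origins has no stated cause.

the coolant valve trip, the hydraulic filter vibration, the relay leak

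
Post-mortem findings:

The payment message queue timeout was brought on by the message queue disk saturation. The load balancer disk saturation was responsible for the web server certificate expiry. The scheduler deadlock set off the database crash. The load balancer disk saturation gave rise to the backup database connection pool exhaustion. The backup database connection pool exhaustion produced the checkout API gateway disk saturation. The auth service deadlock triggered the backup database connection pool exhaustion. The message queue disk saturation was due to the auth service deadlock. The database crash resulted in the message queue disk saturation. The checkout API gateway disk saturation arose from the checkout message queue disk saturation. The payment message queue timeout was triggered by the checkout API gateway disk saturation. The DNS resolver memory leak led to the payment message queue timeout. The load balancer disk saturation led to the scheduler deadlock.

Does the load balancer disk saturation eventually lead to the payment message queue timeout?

There is a causal chain: the load balancer disk saturation → the backup database connection pool exhaustion → the checkout API gateway disk saturation → the payment message queue timeout.

Yes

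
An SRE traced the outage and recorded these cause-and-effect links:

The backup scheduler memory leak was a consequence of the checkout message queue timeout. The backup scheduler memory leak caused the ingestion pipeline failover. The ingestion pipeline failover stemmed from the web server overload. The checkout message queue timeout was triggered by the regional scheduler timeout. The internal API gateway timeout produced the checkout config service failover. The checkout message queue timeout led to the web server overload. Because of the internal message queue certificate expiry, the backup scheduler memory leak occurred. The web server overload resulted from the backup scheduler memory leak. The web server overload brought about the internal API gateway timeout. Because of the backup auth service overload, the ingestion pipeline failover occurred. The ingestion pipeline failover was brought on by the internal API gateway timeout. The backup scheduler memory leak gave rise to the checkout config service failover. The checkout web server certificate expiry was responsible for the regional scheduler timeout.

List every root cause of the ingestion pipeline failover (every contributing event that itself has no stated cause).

Tracing upstream from the ingestion pipeline failover: the ingestion pipeline failover ← the backup scheduler memory leak ← the checkout message queue timeout ← the regional scheduler timeout ← the checkout web server certificate expiry.
A separate upstream branch: the ingestion pipeline failover ← the backup scheduler memory leak ← the internal message queue certificate expiry.
A separate upstream branch: the ingestion pipeline failover ← the backup auth service overload.
Each of those chain origins has no stated cause.

the backup auth service overload, the checkout web server certificate expiry, the internal message queue certificate expiry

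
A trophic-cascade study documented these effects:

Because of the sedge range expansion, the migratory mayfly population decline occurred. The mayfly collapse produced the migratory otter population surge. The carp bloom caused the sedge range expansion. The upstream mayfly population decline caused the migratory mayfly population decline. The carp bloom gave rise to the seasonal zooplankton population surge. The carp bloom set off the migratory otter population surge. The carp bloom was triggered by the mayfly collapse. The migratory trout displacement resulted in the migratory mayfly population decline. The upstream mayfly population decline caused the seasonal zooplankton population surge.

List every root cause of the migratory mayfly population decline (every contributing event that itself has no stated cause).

Tracing upstream from the migratory mayfly population decline: the migratory mayfly population decline ← the sedge range expansion ← the carp bloom ← the mayfly collapse.
A separate upstream branch: the migratory mayfly population decline ← the migratory trout displacement.
A separate upstream branch: the migratory mayfly population decline ← the upstream mayfly population decline.
Each of those chain origins has no stated cause.

the mayfly collapse, the migratory trout displacement, the upstream mayfly population decline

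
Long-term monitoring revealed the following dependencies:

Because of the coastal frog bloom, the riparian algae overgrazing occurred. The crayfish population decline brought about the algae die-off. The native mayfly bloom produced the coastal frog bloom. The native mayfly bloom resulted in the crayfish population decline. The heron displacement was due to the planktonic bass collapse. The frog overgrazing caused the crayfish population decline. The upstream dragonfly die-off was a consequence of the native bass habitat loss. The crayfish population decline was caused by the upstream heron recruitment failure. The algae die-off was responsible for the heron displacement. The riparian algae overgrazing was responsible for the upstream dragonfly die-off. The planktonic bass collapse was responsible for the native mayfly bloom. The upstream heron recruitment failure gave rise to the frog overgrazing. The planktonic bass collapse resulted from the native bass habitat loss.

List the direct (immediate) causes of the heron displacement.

the algae die-off, the planktonic bass collapse

Upstream contributors include the native bass habitat loss, the native mayfly bloom, the upstream heron recruitment failure, the frog overgrazing, the crayfish population decline, but only the algae die-off, the planktonic bass collapse feed directly into the heron displacement.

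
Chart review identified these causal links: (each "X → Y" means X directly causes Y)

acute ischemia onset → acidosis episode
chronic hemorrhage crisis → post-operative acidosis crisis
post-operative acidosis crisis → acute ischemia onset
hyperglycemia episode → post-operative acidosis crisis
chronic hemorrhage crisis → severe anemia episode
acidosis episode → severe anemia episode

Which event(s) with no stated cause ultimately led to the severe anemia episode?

the chronic hemorrhage crisis, the hyperglycemia episode

Tracing upstream from the severe anemia episode: the severe anemia episode ← the chronic hemorrhage crisis.
A separate upstream branch: the severe anemia episode ← the acidosis episode ← the acute ischemia onset ← the post-operative acidosis crisis ← the hyperglycemia episode.
Each of those chain origins has no stated cause.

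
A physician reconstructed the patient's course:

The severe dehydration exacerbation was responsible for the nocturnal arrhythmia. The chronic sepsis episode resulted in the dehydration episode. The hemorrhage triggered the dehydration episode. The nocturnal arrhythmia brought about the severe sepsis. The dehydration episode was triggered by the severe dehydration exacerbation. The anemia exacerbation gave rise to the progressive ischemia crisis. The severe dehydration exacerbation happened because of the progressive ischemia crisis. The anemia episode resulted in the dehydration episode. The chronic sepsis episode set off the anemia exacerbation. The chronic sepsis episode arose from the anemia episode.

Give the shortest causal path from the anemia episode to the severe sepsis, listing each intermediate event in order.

the anemia episode → the chronic sepsis episode
the chronic sepsis episode → the anemia exacerbation
the anemia exacerbation → the progressive ischemia crisis
the progressive ischemia crisis → the severe dehydration exacerbation
the severe dehydration exacerbation → the nocturnal arrhythmia
the nocturnal arrhythmia → the severe sepsis
Length: 6 steps.

the anemia episode → the chronic sepsis episode → the anemia exacerbation → the progressive ischemia crisis → the severe dehydration exacerbation → the nocturnal arrhythmia → the severe sepsis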